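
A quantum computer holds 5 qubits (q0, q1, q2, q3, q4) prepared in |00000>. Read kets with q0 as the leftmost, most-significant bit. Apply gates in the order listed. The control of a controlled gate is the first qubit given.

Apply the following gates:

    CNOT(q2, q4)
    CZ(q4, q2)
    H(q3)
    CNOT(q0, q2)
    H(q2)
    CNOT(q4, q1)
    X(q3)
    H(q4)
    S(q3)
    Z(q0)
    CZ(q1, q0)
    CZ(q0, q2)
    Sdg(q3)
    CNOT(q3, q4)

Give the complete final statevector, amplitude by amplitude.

The resulting statevector has amplitude sqrt(2)/4 on |00000>, sqrt(2)/4 on |00001>, sqrt(2)/4 on |00010>, sqrt(2)/4 on |00011>, sqrt(2)/4 on |00100>, sqrt(2)/4 on |00101>, sqrt(2)/4 on |00110>, sqrt(2)/4 on |00111>, and 0 on every other basis state.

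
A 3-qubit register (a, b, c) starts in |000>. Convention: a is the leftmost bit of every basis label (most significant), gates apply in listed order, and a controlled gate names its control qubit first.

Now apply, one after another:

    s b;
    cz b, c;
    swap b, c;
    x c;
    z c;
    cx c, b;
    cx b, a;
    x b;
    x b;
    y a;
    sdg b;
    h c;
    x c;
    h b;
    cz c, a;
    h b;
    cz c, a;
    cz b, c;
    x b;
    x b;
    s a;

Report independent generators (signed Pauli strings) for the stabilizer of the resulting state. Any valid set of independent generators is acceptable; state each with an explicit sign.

The final state is stabilized by the group generated by +IIX, +ZII, -IZI; other independent generating sets are equally valid.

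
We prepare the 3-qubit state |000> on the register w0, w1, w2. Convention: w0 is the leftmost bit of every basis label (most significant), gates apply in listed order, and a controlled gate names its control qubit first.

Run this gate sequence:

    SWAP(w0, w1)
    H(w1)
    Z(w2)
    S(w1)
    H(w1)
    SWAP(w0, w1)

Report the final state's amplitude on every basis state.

The final amplitudes are 1/2 + I/2 on |000>, 1/2 - I/2 on |100>, and 0 on every other basis state.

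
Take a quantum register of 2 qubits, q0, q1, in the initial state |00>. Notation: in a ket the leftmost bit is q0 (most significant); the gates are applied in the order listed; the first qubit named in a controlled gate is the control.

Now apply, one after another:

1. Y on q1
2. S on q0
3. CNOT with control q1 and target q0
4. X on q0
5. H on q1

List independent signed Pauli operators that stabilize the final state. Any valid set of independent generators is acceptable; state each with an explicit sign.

The stabilizer group can be generated by -IX, +ZI, among other valid generating sets.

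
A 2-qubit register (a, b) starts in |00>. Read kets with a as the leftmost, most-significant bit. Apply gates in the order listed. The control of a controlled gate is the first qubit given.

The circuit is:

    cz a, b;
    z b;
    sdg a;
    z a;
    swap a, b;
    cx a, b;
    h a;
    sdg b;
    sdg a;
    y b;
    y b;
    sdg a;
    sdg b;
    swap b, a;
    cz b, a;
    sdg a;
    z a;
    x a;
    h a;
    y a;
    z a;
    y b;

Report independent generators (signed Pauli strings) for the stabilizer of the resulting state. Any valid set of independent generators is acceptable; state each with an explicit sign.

One valid set of independent stabilizer generators is -XI, +IX (any independent generating set of the same group is equally correct).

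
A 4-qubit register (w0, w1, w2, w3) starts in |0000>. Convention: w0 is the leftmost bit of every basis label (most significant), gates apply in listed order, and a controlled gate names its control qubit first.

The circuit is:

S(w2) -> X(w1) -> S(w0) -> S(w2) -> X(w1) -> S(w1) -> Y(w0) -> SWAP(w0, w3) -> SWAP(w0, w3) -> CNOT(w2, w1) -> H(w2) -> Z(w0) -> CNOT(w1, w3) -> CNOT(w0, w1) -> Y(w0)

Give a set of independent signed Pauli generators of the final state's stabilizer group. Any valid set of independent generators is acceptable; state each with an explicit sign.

One valid set of independent stabilizer generators is +IIXI, +ZIII, -IZII, +IIIZ (any independent generating set of the same group is equally correct).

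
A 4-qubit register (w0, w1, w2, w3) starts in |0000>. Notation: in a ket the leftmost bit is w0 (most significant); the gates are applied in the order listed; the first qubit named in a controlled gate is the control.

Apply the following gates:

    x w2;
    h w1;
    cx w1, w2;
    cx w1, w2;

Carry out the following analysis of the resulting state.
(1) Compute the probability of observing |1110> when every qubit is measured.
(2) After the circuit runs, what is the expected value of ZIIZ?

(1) Outcome |1110> occurs with probability 0.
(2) The expectation value of ZIIZ is 1.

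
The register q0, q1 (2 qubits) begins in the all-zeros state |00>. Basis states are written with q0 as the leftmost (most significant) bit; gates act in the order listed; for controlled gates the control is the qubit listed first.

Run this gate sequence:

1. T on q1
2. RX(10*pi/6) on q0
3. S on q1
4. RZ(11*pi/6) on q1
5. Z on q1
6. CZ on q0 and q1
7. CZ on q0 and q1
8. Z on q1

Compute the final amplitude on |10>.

|10> carries amplitude exp(7*I*pi/12)/2 in the final state. Key observation: steps 5-8 multiply out to the identity, so the circuit reduces to the remaining gates.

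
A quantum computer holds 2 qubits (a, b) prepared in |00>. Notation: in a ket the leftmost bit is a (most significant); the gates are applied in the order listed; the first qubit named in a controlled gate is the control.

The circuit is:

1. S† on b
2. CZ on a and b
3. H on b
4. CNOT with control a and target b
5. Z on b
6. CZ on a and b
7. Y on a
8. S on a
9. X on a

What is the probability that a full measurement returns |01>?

The probability of measuring |01> is 1/2.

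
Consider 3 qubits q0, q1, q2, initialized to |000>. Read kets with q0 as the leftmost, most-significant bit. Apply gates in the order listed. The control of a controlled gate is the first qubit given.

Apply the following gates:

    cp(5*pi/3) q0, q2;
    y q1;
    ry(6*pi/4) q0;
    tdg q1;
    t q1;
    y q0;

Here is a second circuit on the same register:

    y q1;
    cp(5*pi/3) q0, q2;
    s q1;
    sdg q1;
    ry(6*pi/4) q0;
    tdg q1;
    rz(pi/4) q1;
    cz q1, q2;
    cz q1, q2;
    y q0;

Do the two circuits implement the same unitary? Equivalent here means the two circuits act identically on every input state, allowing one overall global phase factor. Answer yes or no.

Yes — the two circuits implement the same unitary up to a global phase.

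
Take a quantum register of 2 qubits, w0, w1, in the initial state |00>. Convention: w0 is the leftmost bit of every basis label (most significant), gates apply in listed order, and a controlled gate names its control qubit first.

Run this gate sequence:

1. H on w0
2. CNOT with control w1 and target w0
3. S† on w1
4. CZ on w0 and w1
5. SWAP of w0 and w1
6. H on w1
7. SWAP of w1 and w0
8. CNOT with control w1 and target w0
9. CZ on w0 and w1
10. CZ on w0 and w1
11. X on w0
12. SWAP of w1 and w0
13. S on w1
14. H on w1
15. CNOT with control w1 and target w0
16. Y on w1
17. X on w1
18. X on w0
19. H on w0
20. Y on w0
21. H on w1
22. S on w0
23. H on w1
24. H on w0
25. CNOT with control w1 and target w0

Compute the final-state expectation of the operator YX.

The observable YX averages to 1.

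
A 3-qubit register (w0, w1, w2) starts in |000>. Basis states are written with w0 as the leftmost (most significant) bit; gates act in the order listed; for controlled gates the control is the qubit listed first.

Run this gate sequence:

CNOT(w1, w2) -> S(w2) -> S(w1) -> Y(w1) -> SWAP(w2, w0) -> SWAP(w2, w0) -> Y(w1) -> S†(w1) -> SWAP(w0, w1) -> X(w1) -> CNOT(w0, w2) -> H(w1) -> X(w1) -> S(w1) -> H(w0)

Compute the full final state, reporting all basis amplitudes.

The final amplitudes are -1/2 on |000>, 0 on |001>, I/2 on |010>, 0 on |011>, -1/2 on |100>, 0 on |101>, I/2 on |110>, 0 on |111>. Key observation: steps 3-8 multiply out to the identity, so the circuit reduces to the remaining gates.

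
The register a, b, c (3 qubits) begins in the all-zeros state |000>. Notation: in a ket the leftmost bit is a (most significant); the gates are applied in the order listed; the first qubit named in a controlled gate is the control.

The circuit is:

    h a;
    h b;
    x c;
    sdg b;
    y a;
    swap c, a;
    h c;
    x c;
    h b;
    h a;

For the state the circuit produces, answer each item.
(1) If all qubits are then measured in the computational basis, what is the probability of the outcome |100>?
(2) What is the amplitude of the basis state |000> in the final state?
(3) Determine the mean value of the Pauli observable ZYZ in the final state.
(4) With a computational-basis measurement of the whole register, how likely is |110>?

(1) The probability of measuring |100> is 1/4.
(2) |000> carries amplitude sqrt(2)*(-1 - I)/4 in the final state.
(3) The observable ZYZ averages to 0.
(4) The probability of measuring |110> is 1/4.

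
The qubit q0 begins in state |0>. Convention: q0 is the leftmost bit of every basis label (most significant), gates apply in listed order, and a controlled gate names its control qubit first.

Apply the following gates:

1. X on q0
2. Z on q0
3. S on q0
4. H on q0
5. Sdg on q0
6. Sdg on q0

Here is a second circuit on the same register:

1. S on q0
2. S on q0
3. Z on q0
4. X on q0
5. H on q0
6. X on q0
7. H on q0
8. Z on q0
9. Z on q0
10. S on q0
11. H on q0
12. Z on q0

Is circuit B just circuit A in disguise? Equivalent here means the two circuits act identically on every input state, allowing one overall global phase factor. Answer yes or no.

Yes, they are equivalent — the unitaries differ by at most a global phase.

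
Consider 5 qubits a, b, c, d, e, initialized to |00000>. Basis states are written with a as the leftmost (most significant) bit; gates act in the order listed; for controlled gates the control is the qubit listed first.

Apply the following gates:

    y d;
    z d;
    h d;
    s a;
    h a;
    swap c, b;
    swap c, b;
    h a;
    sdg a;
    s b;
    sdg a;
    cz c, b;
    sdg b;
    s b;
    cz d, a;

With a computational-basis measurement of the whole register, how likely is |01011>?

A full measurement returns |01011> with probability 0.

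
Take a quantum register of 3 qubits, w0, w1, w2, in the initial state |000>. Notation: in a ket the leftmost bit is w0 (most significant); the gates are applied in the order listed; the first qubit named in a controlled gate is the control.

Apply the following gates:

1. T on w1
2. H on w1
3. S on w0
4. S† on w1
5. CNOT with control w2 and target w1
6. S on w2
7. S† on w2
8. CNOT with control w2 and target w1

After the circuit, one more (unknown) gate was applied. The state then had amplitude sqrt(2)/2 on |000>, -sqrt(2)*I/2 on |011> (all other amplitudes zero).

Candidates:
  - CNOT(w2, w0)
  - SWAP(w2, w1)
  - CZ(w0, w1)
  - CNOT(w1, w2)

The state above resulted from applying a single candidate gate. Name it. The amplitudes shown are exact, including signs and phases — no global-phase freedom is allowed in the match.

It was CNOT(w1, w2) that produced the state shown.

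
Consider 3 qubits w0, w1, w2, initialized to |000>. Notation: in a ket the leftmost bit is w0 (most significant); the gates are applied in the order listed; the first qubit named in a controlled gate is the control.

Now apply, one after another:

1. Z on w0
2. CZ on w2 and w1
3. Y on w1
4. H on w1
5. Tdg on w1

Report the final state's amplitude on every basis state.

After the circuit, the state carries amplitude sqrt(2)*I/2 on |000>, -sqrt(2)*exp(I*pi/4)/2 on |010>, and 0 on every other basis state.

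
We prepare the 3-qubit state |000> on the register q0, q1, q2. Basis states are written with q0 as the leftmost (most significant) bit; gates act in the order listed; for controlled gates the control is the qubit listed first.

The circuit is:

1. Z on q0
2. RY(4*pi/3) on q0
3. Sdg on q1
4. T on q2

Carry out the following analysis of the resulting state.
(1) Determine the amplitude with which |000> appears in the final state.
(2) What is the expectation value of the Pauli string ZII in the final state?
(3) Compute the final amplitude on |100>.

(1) The final state's coefficient on |000> equals -1/2.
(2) The expectation value of ZII is -1/2.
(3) The final state's coefficient on |100> equals sqrt(3)/2.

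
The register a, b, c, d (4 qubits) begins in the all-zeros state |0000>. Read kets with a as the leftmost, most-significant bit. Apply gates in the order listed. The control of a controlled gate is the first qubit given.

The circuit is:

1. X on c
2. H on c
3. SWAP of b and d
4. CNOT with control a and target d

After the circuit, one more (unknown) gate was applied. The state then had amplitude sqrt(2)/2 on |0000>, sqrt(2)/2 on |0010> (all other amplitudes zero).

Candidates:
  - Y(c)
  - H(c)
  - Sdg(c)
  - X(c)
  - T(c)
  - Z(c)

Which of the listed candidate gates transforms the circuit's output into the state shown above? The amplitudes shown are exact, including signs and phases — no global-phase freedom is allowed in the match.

The applied gate was Z(c).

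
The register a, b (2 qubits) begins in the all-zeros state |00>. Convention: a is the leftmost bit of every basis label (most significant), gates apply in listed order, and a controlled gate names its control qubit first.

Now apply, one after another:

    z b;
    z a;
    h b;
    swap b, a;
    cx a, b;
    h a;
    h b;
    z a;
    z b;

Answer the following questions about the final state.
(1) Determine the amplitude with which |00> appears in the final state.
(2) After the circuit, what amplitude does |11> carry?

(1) The final state's coefficient on |00> equals sqrt(2)/2.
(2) The final state's coefficient on |11> equals sqrt(2)/2.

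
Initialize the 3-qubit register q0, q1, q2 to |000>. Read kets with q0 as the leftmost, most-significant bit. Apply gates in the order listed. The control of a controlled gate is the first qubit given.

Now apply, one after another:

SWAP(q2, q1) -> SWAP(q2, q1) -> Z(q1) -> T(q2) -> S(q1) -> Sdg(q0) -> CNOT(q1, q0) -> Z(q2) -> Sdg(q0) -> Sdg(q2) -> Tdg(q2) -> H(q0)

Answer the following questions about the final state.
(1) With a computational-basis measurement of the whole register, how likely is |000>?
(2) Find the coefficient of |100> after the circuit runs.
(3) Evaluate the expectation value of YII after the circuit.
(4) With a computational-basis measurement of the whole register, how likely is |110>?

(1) Outcome |000> occurs with probability 1/2. Key observation: gates 1-2 undo each other exactly, leaving only the rest of the circuit to track.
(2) The amplitude on |100> is sqrt(2)/2.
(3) The observable YII averages to 0.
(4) The probability of measuring |110> is 0.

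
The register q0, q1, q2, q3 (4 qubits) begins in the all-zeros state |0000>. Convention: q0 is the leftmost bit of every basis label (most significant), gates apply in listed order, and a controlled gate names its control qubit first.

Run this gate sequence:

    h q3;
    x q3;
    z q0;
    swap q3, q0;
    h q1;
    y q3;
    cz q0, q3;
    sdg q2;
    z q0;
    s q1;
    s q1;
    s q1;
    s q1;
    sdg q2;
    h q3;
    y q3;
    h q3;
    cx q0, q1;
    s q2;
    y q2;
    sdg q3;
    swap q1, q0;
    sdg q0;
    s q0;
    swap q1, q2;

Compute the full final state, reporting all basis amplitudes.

The final amplitudes are -I/2 on |0100>, -I/2 on |0110>, -I/2 on |1100>, -I/2 on |1110>, and 0 on every other basis state.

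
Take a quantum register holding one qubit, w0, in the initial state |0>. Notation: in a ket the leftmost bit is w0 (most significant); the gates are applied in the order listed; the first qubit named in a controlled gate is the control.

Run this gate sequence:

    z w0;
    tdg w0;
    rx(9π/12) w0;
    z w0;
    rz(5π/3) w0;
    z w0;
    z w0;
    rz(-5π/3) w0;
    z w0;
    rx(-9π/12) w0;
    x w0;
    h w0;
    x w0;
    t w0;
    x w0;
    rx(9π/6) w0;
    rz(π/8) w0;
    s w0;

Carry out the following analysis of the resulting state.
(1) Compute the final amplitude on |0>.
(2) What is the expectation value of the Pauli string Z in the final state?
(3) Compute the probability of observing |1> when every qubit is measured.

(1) |0> carries amplitude (-I + exp(I*pi/4))*exp(15*I*pi/16)/2 in the final state. Key observation: gates 3-10 undo each other exactly, leaving only the rest of the circuit to track.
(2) In the final state, Z has expectation -sqrt(2)/2.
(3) The probability of measuring |1> is sqrt(2)/4 + 1/2.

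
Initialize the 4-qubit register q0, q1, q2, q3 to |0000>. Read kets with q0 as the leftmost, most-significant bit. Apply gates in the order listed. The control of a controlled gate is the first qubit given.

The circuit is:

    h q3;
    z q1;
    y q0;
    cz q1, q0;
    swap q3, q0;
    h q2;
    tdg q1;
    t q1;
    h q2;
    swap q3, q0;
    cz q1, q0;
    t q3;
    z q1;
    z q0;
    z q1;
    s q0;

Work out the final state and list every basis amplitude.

The final amplitudes are sqrt(2)/2 on |1000>, sqrt(2)*exp(I*pi/4)/2 on |1001>, and 0 on every other basis state. Key observation: steps 4-11 multiply out to the identity, so the circuit reduces to the remaining gates.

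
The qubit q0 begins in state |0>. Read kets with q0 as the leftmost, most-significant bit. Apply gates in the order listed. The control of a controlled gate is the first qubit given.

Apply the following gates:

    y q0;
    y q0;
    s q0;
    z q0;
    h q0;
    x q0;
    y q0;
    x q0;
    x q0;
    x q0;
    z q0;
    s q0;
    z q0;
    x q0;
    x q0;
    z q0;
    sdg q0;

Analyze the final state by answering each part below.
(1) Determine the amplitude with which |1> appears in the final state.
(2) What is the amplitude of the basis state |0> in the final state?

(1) |1> carries amplitude sqrt(2)*I/2 in the final state.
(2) |0> carries amplitude sqrt(2)*I/2 in the final state.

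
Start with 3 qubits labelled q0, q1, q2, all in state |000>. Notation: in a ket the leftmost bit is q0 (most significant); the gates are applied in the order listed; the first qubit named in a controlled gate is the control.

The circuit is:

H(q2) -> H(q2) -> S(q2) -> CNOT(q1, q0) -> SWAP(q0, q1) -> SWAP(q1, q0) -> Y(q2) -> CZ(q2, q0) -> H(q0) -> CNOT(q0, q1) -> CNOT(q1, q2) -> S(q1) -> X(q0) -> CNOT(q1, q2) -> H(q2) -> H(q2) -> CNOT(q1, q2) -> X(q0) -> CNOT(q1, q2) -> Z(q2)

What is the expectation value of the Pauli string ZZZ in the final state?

In the final state, ZZZ has expectation -1. Key observation: gates 13-18 undo each other exactly, leaving only the rest of the circuit to track.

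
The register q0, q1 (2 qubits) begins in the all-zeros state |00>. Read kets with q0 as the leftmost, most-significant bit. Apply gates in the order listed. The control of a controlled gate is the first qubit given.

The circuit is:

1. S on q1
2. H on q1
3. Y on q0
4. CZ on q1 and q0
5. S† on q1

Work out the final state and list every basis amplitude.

The resulting statevector has amplitude 0 on |00>, 0 on |01>, sqrt(2)*I/2 on |10>, -sqrt(2)/2 on |11>.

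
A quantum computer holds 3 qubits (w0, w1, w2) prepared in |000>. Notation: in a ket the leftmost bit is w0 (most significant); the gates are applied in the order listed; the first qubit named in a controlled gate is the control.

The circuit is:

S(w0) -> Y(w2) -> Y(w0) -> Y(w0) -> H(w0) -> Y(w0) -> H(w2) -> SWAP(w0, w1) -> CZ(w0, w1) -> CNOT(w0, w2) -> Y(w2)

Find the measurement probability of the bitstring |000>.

The probability of measuring |000> is 1/4.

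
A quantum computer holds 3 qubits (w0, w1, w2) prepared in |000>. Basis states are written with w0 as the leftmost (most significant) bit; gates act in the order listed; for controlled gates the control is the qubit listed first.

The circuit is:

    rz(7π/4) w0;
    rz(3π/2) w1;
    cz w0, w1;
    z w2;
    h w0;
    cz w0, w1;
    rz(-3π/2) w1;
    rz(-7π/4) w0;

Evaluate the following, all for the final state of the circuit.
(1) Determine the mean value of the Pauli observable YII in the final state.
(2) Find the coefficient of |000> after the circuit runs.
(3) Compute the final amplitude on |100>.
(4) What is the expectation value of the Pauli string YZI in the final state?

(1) The expectation value of YII is sqrt(2)/2.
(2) The amplitude on |000> is sqrt(2)/2.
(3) The final state's coefficient on |100> equals sqrt(2)*exp(I*pi/4)/2.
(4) The expectation value of YZI is sqrt(2)/2.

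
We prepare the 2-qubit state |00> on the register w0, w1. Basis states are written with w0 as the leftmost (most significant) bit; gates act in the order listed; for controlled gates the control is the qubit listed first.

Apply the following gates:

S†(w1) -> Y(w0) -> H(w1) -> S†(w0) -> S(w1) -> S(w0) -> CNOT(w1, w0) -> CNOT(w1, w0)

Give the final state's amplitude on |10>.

The amplitude on |10> is sqrt(2)*I/2. Key observation: the block from step 7 through step 8 cancels to the identity and can be dropped.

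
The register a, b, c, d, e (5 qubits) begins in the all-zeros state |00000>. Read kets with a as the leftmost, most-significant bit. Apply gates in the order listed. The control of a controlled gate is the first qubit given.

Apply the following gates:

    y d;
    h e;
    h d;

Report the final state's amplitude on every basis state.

The final amplitudes are I/2 on |00000>, I/2 on |00001>, -I/2 on |00010>, -I/2 on |00011>, and 0 on every other basis state.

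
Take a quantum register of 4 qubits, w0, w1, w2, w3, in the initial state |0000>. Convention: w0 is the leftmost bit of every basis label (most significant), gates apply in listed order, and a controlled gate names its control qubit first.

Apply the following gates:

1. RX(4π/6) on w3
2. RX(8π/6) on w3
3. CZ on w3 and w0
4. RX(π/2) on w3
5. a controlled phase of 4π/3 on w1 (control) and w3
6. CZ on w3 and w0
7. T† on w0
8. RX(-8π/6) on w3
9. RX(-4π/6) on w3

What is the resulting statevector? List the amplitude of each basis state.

After the circuit, the state carries amplitude sqrt(2)/2 on |0000>, -sqrt(2)*I/2 on |0001>, and 0 on every other basis state.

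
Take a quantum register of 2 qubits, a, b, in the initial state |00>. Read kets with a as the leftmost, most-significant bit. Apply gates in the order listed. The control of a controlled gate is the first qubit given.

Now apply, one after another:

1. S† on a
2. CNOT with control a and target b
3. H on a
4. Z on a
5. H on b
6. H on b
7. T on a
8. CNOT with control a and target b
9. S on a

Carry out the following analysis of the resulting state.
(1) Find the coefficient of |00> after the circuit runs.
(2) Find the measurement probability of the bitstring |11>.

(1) The amplitude on |00> is sqrt(2)/2.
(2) A full measurement returns |11> with probability 1/2.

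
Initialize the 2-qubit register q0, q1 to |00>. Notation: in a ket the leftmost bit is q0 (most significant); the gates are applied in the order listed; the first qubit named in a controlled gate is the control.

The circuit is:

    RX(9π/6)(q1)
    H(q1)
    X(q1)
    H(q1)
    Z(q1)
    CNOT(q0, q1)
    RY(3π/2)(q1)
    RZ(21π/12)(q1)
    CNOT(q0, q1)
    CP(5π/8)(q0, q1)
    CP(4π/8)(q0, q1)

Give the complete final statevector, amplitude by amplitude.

After the circuit, the state carries amplitude (-1 - I)*exp(I*pi/8)/2 on |00>, (-1 - I)*exp(3*I*pi/8)/2 on |01>, 0 on |10>, 0 on |11>. Key observation: gates 2-5 undo each other exactly, leaving only the rest of the circuit to track.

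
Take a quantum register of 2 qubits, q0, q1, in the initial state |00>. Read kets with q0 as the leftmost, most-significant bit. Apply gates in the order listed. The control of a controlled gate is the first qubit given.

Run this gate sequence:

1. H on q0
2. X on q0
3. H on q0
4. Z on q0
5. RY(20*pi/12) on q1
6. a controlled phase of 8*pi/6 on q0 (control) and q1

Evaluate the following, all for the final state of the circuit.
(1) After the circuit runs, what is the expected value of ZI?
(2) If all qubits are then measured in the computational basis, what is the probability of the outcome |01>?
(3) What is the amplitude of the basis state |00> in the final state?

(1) The expectation value of ZI is 1. Key observation: steps 1-4 multiply out to the identity, so the circuit reduces to the remaining gates.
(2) The probability of measuring |01> is 1/4.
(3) The amplitude on |00> is -sqrt(3)/2.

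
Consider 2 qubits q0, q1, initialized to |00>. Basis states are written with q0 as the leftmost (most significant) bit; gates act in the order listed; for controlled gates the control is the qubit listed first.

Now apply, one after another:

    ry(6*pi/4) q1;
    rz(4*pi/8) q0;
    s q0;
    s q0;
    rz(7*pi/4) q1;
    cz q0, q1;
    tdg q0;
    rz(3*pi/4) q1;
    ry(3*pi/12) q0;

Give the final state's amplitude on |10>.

The final state's coefficient on |10> equals -I*sqrt(4 - 2*sqrt(2))/4.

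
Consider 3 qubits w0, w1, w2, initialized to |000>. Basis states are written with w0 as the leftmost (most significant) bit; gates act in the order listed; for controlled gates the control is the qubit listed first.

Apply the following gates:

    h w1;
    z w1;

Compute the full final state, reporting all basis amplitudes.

The resulting statevector has amplitude sqrt(2)/2 on |000>, -sqrt(2)/2 on |010>, and 0 on every other basis state.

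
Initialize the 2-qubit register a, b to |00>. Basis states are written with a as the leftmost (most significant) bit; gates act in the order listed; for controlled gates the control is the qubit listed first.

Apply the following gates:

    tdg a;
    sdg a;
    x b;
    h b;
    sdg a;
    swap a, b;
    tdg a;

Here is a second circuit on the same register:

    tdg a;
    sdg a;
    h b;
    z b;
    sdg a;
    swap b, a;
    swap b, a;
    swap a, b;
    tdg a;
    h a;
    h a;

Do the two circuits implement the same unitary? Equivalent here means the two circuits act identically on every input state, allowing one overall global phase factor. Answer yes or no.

Yes: on every input state the two circuits agree up to one overall phase factor.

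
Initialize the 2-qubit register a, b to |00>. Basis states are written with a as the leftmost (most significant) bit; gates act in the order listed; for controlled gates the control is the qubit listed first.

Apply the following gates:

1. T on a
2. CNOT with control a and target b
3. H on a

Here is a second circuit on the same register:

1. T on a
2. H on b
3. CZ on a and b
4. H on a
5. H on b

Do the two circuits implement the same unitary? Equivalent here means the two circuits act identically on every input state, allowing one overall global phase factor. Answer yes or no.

Yes — the two circuits implement the same unitary up to a global phase.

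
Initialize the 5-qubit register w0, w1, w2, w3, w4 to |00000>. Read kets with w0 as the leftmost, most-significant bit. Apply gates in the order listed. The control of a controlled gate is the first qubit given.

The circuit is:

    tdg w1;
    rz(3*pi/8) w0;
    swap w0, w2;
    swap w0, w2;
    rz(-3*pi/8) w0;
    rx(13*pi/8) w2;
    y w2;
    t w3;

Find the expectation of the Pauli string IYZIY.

The observable IYZIY averages to 0. Key observation: gates 2-5 undo each other exactly, leaving only the rest of the circuit to track.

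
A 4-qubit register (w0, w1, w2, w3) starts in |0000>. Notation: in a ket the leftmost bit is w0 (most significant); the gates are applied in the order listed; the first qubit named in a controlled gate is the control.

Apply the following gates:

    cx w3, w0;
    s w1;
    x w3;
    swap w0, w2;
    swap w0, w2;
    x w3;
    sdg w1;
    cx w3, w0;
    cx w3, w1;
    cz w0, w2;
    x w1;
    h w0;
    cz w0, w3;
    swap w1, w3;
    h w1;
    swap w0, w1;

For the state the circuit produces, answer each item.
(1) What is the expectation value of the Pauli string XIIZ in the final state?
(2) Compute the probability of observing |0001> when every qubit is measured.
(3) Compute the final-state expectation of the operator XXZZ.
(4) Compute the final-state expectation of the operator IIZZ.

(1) The observable XIIZ averages to -1.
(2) A full measurement returns |0001> with probability 1/4.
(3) In the final state, XXZZ has expectation -1.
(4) In the final state, IIZZ has expectation -1.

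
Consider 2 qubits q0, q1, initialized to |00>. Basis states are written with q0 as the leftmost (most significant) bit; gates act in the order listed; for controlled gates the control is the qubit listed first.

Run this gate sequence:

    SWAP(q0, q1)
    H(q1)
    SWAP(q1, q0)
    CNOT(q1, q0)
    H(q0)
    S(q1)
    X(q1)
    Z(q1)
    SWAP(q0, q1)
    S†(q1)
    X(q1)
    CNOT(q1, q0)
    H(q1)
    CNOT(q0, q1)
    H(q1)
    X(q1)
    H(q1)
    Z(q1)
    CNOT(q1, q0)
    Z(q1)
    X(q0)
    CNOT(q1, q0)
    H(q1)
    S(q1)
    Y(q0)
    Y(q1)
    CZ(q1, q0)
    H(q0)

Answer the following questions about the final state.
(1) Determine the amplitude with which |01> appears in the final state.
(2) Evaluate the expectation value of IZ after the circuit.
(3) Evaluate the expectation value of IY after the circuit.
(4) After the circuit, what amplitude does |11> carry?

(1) |01> carries amplitude -sqrt(2)/2 in the final state. Key observation: steps 15-18 multiply out to the identity, so the circuit reduces to the remaining gates.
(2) In the final state, IZ has expectation -1.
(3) The expectation value of IY is 0.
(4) The amplitude on |11> is -sqrt(2)/2.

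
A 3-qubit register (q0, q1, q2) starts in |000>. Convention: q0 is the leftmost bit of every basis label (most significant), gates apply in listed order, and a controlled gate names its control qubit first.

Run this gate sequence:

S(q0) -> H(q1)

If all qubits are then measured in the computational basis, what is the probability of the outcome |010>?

The probability of measuring |010> is 1/2.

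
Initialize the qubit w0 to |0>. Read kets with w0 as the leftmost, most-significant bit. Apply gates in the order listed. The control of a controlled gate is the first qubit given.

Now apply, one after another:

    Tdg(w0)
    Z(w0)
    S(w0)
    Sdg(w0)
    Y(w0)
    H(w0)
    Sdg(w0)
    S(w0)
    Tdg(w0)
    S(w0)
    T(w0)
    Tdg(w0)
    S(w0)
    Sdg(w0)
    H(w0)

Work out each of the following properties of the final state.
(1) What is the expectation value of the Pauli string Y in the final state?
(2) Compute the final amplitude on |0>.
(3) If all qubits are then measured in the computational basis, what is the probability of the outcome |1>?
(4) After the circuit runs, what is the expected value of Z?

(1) The observable Y averages to sqrt(2)/2.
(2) The final state's coefficient on |0> equals -exp(3*I*pi/4)/2 + I/2.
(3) The probability of measuring |1> is sqrt(2)/4 + 1/2.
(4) The observable Z averages to -sqrt(2)/2.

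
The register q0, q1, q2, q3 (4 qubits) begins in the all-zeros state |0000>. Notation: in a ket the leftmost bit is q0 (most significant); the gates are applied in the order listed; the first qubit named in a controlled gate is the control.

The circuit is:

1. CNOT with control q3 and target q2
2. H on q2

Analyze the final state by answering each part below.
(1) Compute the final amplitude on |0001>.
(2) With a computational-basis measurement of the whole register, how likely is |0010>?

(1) |0001> carries amplitude 0 in the final state.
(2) Outcome |0010> occurs with probability 1/2.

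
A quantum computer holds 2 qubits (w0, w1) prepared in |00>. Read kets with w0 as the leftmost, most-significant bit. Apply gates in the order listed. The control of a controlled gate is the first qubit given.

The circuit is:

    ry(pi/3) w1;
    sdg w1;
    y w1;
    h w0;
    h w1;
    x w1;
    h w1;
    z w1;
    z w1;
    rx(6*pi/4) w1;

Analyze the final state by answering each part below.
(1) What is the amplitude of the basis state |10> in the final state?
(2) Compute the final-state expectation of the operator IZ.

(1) The amplitude on |10> is 1/4 - sqrt(3)/4. Key observation: gates 5-8 undo each other exactly, leaving only the rest of the circuit to track.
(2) The observable IZ averages to -sqrt(3)/2.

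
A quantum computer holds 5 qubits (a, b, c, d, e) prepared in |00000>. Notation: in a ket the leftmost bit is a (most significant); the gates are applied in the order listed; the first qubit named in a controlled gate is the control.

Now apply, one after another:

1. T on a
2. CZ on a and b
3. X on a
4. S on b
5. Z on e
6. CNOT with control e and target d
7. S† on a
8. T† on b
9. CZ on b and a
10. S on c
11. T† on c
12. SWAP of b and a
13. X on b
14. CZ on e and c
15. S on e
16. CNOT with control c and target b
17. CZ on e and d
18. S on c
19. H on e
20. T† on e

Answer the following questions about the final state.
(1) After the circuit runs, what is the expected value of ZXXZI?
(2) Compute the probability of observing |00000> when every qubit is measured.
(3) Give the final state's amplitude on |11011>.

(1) In the final state, ZXXZI has expectation 0.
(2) Outcome |00000> occurs with probability 1/2.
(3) The amplitude on |11011> is 0.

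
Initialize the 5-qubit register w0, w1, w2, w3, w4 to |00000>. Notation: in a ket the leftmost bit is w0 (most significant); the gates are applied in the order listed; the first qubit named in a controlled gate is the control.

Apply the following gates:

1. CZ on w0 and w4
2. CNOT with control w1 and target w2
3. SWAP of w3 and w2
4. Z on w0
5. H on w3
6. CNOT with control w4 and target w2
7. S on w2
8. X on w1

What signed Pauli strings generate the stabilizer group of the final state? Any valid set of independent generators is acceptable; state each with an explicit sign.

The final state is stabilized by the group generated by +IIIXI, +ZIIII, -IZIII, +IIZII, +IIIIZ; other independent generating sets are equally valid.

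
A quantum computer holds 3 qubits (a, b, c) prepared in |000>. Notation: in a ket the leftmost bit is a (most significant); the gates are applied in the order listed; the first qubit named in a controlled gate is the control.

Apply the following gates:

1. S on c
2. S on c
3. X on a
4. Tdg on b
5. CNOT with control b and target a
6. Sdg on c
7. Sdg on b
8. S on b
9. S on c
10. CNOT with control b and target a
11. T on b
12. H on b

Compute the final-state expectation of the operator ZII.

The observable ZII averages to -1. Key observation: the block from step 4 through step 11 cancels to the identity and can be dropped.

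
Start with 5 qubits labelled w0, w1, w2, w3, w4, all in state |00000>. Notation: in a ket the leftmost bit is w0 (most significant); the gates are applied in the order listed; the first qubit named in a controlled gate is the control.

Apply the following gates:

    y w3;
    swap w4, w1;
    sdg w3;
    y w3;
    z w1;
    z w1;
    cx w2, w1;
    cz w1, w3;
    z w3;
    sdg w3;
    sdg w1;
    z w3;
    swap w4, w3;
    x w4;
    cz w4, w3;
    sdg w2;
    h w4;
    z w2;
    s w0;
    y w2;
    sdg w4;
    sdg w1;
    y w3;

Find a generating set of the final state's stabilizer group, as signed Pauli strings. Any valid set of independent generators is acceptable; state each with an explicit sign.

The stabilizer group can be generated by +IIIIY, +ZIIII, +IZIII, -IIZII, -IIIZI, among other valid generating sets.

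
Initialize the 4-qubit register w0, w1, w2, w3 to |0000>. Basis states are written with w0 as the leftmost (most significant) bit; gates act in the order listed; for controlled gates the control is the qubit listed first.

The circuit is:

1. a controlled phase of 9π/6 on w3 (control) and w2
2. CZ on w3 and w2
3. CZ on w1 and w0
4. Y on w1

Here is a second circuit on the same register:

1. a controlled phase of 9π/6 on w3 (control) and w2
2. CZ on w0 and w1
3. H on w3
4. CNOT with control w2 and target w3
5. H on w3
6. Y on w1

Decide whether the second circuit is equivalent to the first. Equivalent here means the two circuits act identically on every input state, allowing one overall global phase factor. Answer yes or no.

Yes, they are equivalent — the unitaries differ by at most a global phase.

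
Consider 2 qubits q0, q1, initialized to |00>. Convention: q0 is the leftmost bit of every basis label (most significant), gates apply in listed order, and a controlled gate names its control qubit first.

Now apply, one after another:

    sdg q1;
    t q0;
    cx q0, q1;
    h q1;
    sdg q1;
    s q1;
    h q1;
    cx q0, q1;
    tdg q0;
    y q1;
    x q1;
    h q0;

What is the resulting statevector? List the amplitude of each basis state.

After the circuit, the state carries amplitude sqrt(2)*I/2 on |00>, 0 on |01>, sqrt(2)*I/2 on |10>, 0 on |11>.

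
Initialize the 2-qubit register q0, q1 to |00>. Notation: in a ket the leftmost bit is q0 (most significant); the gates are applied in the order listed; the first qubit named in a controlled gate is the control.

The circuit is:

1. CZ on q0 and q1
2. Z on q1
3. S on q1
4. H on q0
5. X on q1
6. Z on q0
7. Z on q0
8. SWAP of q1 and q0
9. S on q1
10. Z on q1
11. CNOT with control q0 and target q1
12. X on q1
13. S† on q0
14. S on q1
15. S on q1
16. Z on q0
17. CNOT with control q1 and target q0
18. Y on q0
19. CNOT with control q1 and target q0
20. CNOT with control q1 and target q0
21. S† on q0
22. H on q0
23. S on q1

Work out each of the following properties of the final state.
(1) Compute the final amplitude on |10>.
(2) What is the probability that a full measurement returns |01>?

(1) |10> carries amplitude 1/2 in the final state.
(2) A full measurement returns |01> with probability 1/4.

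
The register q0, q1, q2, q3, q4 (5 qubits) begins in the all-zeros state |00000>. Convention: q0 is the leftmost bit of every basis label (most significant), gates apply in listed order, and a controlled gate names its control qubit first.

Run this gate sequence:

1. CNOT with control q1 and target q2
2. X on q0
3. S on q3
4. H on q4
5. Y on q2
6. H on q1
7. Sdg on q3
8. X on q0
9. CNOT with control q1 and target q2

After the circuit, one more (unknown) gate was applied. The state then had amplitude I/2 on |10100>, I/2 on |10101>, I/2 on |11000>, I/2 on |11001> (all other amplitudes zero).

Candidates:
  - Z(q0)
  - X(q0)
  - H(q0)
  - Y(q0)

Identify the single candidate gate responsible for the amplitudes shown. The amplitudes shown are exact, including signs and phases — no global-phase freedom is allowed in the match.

It was X(q0) that produced the state shown.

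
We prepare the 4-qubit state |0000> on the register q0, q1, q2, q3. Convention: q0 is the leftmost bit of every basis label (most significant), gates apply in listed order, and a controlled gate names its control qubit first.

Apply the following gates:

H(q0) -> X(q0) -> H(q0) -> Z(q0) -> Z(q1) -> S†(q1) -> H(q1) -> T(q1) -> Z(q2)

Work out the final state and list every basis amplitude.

The final amplitudes are sqrt(2)/2 on |0000>, sqrt(2)*exp(I*pi/4)/2 on |0100>, and 0 on every other basis state. Key observation: the block from step 1 through step 4 cancels to the identity and can be dropped.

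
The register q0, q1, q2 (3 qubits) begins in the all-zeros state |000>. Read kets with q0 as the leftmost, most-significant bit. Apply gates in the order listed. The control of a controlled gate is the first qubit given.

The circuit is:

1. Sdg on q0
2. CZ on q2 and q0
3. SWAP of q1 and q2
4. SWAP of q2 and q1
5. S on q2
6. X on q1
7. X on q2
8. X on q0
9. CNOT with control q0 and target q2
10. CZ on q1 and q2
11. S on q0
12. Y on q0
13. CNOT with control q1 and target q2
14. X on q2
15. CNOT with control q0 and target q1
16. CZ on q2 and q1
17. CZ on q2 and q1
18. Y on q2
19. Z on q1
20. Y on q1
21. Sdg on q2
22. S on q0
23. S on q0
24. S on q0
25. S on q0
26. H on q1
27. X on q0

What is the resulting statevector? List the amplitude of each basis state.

The final amplitudes are sqrt(2)*I/2 on |101>, sqrt(2)*I/2 on |111>, and 0 on every other basis state. Key observation: steps 22-25 multiply out to the identity, so the circuit reduces to the remaining gates.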